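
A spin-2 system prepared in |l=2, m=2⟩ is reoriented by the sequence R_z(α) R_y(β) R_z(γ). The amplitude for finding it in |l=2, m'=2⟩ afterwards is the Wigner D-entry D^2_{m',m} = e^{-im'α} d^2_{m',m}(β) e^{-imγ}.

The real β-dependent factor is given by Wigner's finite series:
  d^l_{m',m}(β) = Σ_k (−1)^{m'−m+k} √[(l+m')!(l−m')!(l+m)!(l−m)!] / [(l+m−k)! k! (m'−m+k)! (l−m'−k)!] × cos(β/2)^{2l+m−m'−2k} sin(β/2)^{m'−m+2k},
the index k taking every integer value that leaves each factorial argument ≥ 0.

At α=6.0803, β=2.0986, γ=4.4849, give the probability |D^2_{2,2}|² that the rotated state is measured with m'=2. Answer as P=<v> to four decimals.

Split into d^2_{2,2}(β=2.0986) × two z-phases.
With c≡cos(β/2)=0.498178 and s≡sin(β/2)=0.867075, N=[24·1·24·1]^{1/2}=24.000000
Admissible k: 0..0 (factorial args all ≥0)
  k=0: (−1)^0·24.0000/(24)·0.4982^4·0.8671^0 = +0.061594
d^2_{2,2}(2.0986) = +0.061594
|D^2_{2,2}|² = |d^2_{2,2}(β)|² = (+0.061594)² = 0.003794 (the z-rotation phases have unit modulus)

P=0.0038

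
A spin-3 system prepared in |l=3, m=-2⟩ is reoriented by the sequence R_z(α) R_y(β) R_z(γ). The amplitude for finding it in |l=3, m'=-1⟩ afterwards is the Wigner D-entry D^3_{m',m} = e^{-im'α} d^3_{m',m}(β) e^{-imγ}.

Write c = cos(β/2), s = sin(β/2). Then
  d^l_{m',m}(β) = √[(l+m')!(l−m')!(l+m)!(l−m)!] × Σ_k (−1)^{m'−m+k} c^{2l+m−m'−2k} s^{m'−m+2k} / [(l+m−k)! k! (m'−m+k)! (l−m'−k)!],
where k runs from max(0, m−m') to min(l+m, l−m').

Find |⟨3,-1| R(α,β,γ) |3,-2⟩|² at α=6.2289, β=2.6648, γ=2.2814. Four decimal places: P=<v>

D^3_{-1,-2}(6.2289,2.6648,2.2814) = e^{-i·-1·6.2289}·d^3_{-1,-2}(2.6648)·e^{-i·-2·2.2814}. Compute d first:
With c≡cos(β/2)=0.236145 and s≡sin(β/2)=0.971718, N=[2·24·1·120]^{1/2}=75.894664
k∈{0,1} keeps every argument non-negative
  k=0: (−1)^1·75.8947/(24)·0.2361^5·0.9717^1 = -0.002256
  k=1: (−1)^2·75.8947/(12)·0.2361^3·0.9717^3 = +0.076416
d^3_{-1,-2}(2.6648) = -0.002256 +0.076416 = +0.074160
|D^3_{-1,-2}|² = |d^3_{-1,-2}(β)|² = (+0.074160)² = 0.005500 (the z-rotation phases have unit modulus)

P=0.0055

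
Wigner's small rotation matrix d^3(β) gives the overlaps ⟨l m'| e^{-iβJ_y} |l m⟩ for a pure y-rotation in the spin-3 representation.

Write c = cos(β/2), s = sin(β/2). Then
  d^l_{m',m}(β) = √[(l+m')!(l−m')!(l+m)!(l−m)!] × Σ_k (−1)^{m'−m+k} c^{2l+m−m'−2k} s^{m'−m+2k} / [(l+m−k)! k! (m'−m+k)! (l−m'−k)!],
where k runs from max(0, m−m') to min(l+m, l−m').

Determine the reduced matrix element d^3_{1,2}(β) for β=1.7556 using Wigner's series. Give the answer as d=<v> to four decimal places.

d^3_{1,2}(β=1.7556) via Wigner's sum:
c=cos(1.7556/2)=0.638845, s=sin(1.7556/2)=0.769335; N=√[24·2·120·1]=75.894664
k∈{1,2} keeps every argument non-negative
  k=1: (−1)^0·75.8947/(24)·0.6388^5·0.7693^1 = +0.258877
  k=2: (−1)^1·75.8947/(12)·0.6388^3·0.7693^3 = -0.750869
d^3_{1,2}(1.7556) = +0.258877 -0.750869 = -0.491991

d=-0.4920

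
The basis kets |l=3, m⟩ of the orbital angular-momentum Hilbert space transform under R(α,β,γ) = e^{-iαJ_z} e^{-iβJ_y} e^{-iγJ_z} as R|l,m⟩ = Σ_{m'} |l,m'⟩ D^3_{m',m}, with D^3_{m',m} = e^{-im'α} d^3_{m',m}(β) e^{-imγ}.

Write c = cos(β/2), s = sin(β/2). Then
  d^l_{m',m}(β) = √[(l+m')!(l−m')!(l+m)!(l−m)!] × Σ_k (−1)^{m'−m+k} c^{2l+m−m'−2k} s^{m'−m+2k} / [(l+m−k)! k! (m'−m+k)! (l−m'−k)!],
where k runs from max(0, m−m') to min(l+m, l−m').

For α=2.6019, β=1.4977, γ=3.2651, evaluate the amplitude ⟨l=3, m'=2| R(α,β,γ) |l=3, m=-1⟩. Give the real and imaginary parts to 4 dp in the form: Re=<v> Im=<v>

D^3_{2,-1}(2.6019,1.4977,3.2651) = e^{-i·2·2.6019}·d^3_{2,-1}(1.4977)·e^{-i·-1·3.2651}. Compute d first:
Half-angle: c=0.732472, s=0.680797. N=√(120·1·2·24)=75.894664
k: max(0,(-1)−(2))=0 … min(3+(-1),3−(2))=1
  k=0: (−1)^3·75.8947/(12)·0.7325^3·0.6808^3 = -0.784253
  k=1: (−1)^4·75.8947/(24)·0.7325^1·0.6808^5 = +0.338750
d^3_{2,-1}(1.4977) = -0.784253 +0.338750 = -0.445503
Phases: e^{-i·(2)·2.6019}=+0.471870+0.881668i, e^{-i·(-1)·3.2651}=-0.992383-0.123194i ⇒ D=+0.160230+0.415692i

Re=0.1602 Im=0.4157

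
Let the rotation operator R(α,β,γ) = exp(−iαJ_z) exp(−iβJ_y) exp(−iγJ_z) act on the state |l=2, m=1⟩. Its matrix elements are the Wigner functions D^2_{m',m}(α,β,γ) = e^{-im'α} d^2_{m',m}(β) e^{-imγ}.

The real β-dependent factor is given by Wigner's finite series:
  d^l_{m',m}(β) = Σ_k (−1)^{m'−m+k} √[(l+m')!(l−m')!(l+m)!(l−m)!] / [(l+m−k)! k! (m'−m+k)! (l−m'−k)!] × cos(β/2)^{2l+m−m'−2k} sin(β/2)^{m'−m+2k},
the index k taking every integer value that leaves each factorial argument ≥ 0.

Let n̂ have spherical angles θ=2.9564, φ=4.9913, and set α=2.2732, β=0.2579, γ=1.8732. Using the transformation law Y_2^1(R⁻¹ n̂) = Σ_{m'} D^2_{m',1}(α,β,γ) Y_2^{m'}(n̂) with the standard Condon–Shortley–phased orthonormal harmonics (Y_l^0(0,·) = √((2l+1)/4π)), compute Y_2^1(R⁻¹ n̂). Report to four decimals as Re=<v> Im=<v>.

Need the full column D^2_{m',1} for m'=−2..2 at α=2.2732, β=0.2579, γ=1.8732.
cos(β/2)=0.991697, sin(β/2)=0.128593
d^2_{-2,1}: single k=3 term ⇒ +0.004218;  D = -0.003763+0.001904i
d^2_{-1,1}: k∈[2..3] ⇒ +0.048788 -0.000273 = +0.048515;  D = +0.044685+0.018892i
d^2_{0,1}: k∈[1..2] ⇒ +0.307206 -0.005165 = +0.302041;  D = -0.089953-0.288335i
d^2_{1,1}: k∈[0..1] ⇒ +0.967201 -0.048788 = +0.918413;  D = -0.492500+0.775195i
d^2_{2,1}: single k=0 term ⇒ -0.250833;  D = -0.248503+0.034111i
Y_2^{m'}(θ=2.9564,φ=4.9913) and Σ D·Y over m':
  (-0.0038+0.0019i)·(-0.0111+0.0069i)  (+0.0447+0.0189i)·(-0.0385-0.1344i)  (-0.0900-0.2883i)·(+0.5987+0.0000i)  (-0.4925+0.7752i)·(+0.0385-0.1344i)  (-0.2485+0.0341i)·(-0.0111-0.0069i)
Y_2^1(R⁻¹ n̂) = +0.035233-0.082023i

Re=0.0352 Im=-0.0820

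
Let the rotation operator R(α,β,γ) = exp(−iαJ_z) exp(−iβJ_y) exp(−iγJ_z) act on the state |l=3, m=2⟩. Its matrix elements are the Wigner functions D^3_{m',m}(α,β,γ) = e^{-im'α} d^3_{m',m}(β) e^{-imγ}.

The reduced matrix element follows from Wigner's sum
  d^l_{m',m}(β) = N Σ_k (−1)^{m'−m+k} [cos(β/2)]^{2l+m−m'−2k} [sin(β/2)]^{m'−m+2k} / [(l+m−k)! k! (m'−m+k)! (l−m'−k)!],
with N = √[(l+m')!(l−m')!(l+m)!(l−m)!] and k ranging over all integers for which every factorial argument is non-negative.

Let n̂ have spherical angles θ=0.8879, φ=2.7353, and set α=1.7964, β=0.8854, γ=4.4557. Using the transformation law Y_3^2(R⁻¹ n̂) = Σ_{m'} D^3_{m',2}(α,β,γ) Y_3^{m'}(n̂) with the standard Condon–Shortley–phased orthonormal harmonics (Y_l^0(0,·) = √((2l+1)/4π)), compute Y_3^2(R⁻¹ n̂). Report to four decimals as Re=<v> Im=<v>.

Re=0.1426 Im=0.3002

Need the full column D^3_{m',2} for m'=−3..3 at α=1.7964, β=0.8854, γ=4.4557.
cos(β/2)=0.903598, sin(β/2)=0.428381
d^3_{-3,2}: single k=5 term ⇒ +0.031930;  D = -0.029645+0.011862i
d^3_{-2,2}: k∈[4..5] ⇒ +0.137480 -0.006180 = +0.131300;  D = +0.074809+0.107904i
d^3_{-1,2}: k∈[3..4] ⇒ +0.366814 -0.041222 = +0.325593;  D = +0.219298-0.240663i
d^3_{0,2}: k∈[2..3] ⇒ +0.670073 -0.150602 = +0.519471;  D = -0.452506-0.255124i
d^3_{1,2}: k∈[1..2] ⇒ +0.816032 -0.366814 = +0.449218;  D = -0.127496+0.430745i
d^3_{2,2}: k∈[0..1] ⇒ +0.544318 -0.611690 = -0.067372;  D = -0.067242-0.004186i
d^3_{3,2}: single k=0 term ⇒ -0.632095;  D = +0.102846+0.623672i
Y_3^{m'}(θ=0.8879,φ=2.7353) and Σ D·Y over m':
  (-0.0296+0.0119i)·(-0.0671-0.1828i)  (+0.0748+0.1079i)·(+0.2669+0.2818i)  (+0.2193-0.2407i)·(-0.2282-0.0982i)  (-0.4525-0.2551i)·(-0.2376+0.0000i)  (-0.1275+0.4307i)·(+0.2282-0.0982i)  (-0.0672-0.0042i)·(+0.2669-0.2818i)  (+0.1028+0.6237i)·(+0.0671-0.1828i)
Y_3^2(R⁻¹ n̂) = +0.142553+0.300244i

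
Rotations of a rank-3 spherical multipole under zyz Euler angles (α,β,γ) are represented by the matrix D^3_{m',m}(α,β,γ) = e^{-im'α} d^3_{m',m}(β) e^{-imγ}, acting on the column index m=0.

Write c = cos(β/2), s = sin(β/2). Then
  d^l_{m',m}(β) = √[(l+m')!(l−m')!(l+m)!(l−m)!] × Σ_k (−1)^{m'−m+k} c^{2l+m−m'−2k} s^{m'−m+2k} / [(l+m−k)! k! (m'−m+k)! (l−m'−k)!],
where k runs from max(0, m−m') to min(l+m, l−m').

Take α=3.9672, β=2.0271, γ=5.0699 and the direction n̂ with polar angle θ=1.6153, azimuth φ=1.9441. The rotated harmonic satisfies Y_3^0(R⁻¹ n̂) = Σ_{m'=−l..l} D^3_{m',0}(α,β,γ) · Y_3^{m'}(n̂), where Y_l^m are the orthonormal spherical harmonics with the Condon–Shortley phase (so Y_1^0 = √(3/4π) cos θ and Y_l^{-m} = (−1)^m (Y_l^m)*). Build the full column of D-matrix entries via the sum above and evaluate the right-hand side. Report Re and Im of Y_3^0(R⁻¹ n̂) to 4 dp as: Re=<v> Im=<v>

Need the full column D^3_{m',0} for m'=−3..3 at α=3.9672, β=2.0271, γ=5.0699.
cos(β/2)=0.528851, sin(β/2)=0.848715
d^3_{-3,0}: single k=3 term ⇒ +0.404390;  D = +0.318278-0.249459i
d^3_{-2,0}: k∈[2..3] ⇒ +0.308615 -0.794830 = -0.486214;  D = +0.039058-0.484643i
d^3_{-1,0}: k∈[1..3] ⇒ +0.121624 -0.939717 +0.806738 = -0.011355;  D = +0.007700+0.008346i
d^3_{0,0}: k∈[0..3] ⇒ +0.021878 -0.507107 +1.306039 -0.373740 = +0.447069;  D = +0.447069+0.000000i
d^3_{1,0}: k∈[0..2] ⇒ -0.121624 +0.939717 -0.806738 = +0.011355;  D = -0.007700+0.008346i
d^3_{2,0}: k∈[0..1] ⇒ +0.308615 -0.794830 = -0.486214;  D = +0.039058+0.484643i
d^3_{3,0}: single k=0 term ⇒ -0.404390;  D = -0.318278-0.249459i
Y_3^{m'}(θ=1.6153,φ=1.9441) and Σ D·Y over m':
  (+0.3183-0.2495i)·(+0.3744+0.1813i)  (+0.0391-0.4846i)·(+0.0333-0.0308i)  (+0.0077+0.0083i)·(+0.1166+0.2976i)  (+0.4471+0.0000i)·(+0.0496+0.0000i)  (-0.0077+0.0083i)·(-0.1166+0.2976i)  (+0.0391+0.4846i)·(+0.0333+0.0308i)  (-0.3183-0.2495i)·(-0.3744+0.1813i)
Y_3^0(R⁻¹ n̂) = +0.320526+0.000000i

Re=0.3205 Im=0.0000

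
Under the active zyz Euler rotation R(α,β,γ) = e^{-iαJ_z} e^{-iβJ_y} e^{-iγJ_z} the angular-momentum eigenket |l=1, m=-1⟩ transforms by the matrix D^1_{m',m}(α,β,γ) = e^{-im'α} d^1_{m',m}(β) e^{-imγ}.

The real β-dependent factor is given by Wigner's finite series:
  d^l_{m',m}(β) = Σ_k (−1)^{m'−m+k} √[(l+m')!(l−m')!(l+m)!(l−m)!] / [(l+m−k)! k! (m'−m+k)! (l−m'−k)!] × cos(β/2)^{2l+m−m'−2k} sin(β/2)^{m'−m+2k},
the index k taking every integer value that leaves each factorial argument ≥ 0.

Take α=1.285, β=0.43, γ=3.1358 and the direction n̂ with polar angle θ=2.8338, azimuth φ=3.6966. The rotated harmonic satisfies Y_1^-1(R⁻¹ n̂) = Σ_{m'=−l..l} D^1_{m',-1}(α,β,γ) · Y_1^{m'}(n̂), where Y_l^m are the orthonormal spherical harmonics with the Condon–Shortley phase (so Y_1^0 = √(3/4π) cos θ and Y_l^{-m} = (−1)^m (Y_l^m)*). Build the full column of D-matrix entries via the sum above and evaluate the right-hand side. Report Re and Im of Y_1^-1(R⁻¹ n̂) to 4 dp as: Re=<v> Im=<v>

Need the full column D^1_{m',-1} for m'=−1..1 at α=1.285, β=0.43, γ=3.1358.
cos(β/2)=0.976976, sin(β/2)=0.213347
d^1_{-1,-1}: single k=0 term ⇒ +0.954483;  D = -0.274389-0.914193i
d^1_{0,-1}: single k=0 term ⇒ -0.294772;  D = +0.294767-0.001708i
d^1_{1,-1}: single k=0 term ⇒ +0.045517;  D = -0.012579+0.043744i
Y_1^{m'}(θ=2.8338,φ=3.6966) and Σ D·Y over m':
  (-0.2744-0.9142i)·(-0.0890+0.0552i)  (+0.2948-0.0017i)·(-0.4656+0.0000i)  (-0.0126+0.0437i)·(+0.0890+0.0552i)
Y_1^-1(R⁻¹ n̂) = -0.065955+0.070184i

Re=-0.0660 Im=0.0702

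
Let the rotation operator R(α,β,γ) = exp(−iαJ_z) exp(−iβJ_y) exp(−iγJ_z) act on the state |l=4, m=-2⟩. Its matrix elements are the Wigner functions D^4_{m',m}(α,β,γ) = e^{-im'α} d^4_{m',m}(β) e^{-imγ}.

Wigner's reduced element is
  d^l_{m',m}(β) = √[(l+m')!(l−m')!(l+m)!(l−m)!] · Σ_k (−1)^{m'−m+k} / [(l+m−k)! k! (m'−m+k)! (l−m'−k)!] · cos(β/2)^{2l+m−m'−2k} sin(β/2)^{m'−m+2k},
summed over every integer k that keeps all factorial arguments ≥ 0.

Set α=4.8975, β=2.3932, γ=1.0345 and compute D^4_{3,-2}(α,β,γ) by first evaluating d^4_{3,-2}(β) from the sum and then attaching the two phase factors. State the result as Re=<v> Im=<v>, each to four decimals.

D^4_{3,-2}(4.8975,2.3932,1.0345) = e^{-i·3·4.8975}·d^4_{3,-2}(2.3932)·e^{-i·-2·1.0345}. Compute d first:
With c≡cos(β/2)=0.365525 and s≡sin(β/2)=0.930802, N=[5040·1·2·720]^{1/2}=2693.993318
The bounds max(0,m−m')=0 and min(l+m,l−m')=1 give 2 terms
  k=0: (−1)^5·2693.9933/(240)·0.3655^3·0.9308^5 = -0.383019
  k=1: (−1)^6·2693.9933/(720)·0.3655^1·0.9308^7 = +0.827905
d^4_{3,-2}(2.3932) = -0.383019 +0.827905 = +0.444886
Attach z-rotation phases: D = e^{-i(3)(4.8975)}·(+0.444886)·e^{-i(-2)(1.0345)} = +0.444160-0.025402i

Re=0.4442 Im=-0.0254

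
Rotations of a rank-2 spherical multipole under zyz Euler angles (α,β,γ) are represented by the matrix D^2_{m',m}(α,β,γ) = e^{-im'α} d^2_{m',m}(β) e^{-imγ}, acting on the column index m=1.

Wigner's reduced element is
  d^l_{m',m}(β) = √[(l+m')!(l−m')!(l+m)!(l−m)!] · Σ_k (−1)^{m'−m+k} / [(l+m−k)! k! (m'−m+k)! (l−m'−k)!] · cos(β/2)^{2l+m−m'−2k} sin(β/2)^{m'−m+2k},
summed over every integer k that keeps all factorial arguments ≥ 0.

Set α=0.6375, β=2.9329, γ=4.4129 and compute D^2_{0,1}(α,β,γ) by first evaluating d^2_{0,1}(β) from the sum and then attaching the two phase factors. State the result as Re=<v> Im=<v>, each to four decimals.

Re=0.0732 Im=-0.2372

D^2_{0,1}(0.6375,2.9329,4.4129) = e^{-i·0·0.6375}·d^2_{0,1}(2.9329)·e^{-i·1·4.4129}. Compute d first:
c=cos(2.9329/2)=0.104157, s=sin(2.9329/2)=0.994561; N=√[2·2·6·1]=4.898979
Admissible k: 1..2 (factorial args all ≥0)
  k=1: (−1)^0·4.8990/(2)·0.1042^3·0.9946^1 = +0.002753
  k=2: (−1)^1·4.8990/(2)·0.1042^1·0.9946^3 = -0.250991
d^2_{0,1}(2.9329) = +0.002753 -0.250991 = -0.248238
Phases: e^{-i·(0)·0.6375}=+1.000000+0.000000i, e^{-i·(1)·4.4129}=-0.295032+0.955487i ⇒ D=+0.073238-0.237189i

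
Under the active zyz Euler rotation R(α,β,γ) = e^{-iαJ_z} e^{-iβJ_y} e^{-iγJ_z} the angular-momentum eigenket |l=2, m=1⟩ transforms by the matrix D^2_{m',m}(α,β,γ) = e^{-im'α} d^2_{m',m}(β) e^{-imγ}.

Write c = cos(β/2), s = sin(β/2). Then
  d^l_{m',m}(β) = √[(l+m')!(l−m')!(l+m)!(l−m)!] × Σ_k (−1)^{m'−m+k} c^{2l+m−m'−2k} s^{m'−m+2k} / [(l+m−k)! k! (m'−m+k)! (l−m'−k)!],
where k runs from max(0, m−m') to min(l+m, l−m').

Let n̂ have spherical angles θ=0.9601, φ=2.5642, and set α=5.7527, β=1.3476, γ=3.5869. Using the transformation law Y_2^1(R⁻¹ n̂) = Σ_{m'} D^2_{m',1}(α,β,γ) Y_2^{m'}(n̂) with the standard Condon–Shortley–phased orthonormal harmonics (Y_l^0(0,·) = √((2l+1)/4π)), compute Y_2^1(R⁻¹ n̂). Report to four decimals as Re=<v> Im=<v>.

Need the full column D^2_{m',1} for m'=−2..2 at α=5.7527, β=1.3476, γ=3.5869.
cos(β/2)=0.781456, sin(β/2)=0.623960
d^2_{-2,1}: single k=3 term ⇒ +0.379669;  D = -0.024479+0.378879i
d^2_{-1,1}: k∈[2..3] ⇒ +0.713254 -0.151575 = +0.561679;  D = -0.314828+0.465153i
d^2_{0,1}: k∈[1..2] ⇒ +0.729368 -0.464997 = +0.264370;  D = -0.238588+0.113874i
d^2_{1,1}: k∈[0..1] ⇒ +0.372923 -0.713254 = -0.340331;  D = +0.339097+0.028954i
d^2_{2,1}: single k=0 term ⇒ -0.595526;  D = +0.486182+0.343916i
Y_2^{m'}(θ=0.9601,φ=2.5642) and Σ D·Y over m':
  (-0.0245+0.3789i)·(+0.1048+0.2371i)  (-0.3148+0.4652i)·(-0.3041-0.1981i)  (-0.2386+0.1139i)·(-0.0043+0.0000i)  (+0.3391+0.0290i)·(+0.3041-0.1981i)  (+0.4862+0.3439i)·(+0.1048-0.2371i)
Y_2^1(R⁻¹ n̂) = +0.337840-0.183313i

Re=0.3378 Im=-0.1833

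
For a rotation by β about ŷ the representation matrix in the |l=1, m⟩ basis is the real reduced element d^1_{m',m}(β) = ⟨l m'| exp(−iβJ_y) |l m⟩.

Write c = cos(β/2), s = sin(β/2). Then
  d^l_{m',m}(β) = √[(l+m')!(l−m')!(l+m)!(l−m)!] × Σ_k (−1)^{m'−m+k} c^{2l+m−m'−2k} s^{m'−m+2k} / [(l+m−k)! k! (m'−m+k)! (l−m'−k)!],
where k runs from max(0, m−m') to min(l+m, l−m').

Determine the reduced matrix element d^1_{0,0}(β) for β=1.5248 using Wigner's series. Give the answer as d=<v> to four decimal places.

d^1_{0,0}(β=1.5248) via Wigner's sum:
Half-angle: c=0.723181, s=0.690659. N=√(1·1·1·1)=1.000000
The bounds max(0,m−m')=0 and min(l+m,l−m')=1 give 2 terms
  k=0: (−1)^0·1.0000/(1)·0.7232^2·0.6907^0 = +0.522990
  k=1: (−1)^1·1.0000/(1)·0.7232^0·0.6907^2 = -0.477010
d^1_{0,0}(1.5248) = +0.522990 -0.477010 = +0.045980

d=0.0460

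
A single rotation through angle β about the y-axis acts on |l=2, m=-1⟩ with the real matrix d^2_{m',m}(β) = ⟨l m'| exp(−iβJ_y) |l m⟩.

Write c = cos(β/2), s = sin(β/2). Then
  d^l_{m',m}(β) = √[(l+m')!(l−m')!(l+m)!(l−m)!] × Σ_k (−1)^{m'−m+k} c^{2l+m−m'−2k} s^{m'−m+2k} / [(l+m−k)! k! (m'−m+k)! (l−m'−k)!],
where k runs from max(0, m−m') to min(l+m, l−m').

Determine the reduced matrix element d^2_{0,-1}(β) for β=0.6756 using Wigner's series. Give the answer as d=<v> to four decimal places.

d=-0.5977

d^2_{0,-1}(β=0.6756) via Wigner's sum:
Half-angle: c=0.943486, s=0.331412. N=√(2·2·1·6)=4.898979
k: max(0,(-1)−(0))=0 … min(2+(-1),2−(0))=1
  k=0: (−1)^1·4.8990/(2)·0.9435^3·0.3314^1 = -0.681790
  k=1: (−1)^2·4.8990/(2)·0.9435^1·0.3314^3 = +0.084123
d^2_{0,-1}(0.6756) = -0.681790 +0.084123 = -0.597667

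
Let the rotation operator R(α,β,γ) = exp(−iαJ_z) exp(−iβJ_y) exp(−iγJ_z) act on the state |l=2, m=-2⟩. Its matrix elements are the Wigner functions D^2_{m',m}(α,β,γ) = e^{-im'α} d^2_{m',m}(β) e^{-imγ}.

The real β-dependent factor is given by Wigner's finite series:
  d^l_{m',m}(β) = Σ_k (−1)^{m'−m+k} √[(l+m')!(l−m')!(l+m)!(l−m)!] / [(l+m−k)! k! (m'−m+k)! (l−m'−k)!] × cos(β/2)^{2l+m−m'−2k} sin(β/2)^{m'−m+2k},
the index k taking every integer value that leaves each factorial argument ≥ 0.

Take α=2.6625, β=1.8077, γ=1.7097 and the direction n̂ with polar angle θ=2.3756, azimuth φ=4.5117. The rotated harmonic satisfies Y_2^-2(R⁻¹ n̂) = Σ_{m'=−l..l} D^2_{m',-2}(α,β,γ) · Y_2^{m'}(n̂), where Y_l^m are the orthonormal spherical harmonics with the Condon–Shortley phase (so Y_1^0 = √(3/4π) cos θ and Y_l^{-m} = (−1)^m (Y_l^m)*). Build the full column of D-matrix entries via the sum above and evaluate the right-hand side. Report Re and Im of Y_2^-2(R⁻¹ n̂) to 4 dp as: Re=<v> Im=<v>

Need the full column D^2_{m',-2} for m'=−2..2 at α=2.6625, β=1.8077, γ=1.7097.
cos(β/2)=0.618590, sin(β/2)=0.785714
d^2_{-2,-2}: single k=0 term ⇒ +0.146423;  D = -0.113820+0.092113i
d^2_{-1,-2}: single k=0 term ⇒ -0.371965;  D = -0.364455+0.074367i
d^2_{0,-2}: single k=0 term ⇒ +0.578642;  D = -0.556457-0.158691i
d^2_{1,-2}: single k=0 term ⇒ -0.600104;  D = -0.436257-0.412074i
d^2_{2,-2}: single k=0 term ⇒ +0.381117;  D = -0.125229-0.359956i
Y_2^{m'}(θ=2.3756,φ=4.5117) and Σ D·Y over m':
  (-0.1138+0.0921i)·(-0.1709-0.0725i)  (-0.3645+0.0744i)·(+0.0769-0.3782i)  (-0.5565-0.1587i)·(+0.1761+0.0000i)  (-0.4363-0.4121i)·(-0.0769-0.3782i)  (-0.1252-0.3600i)·(-0.1709+0.0725i)
Y_2^-2(R⁻¹ n̂) = -0.146535+0.357293i

Re=-0.1465 Im=0.3573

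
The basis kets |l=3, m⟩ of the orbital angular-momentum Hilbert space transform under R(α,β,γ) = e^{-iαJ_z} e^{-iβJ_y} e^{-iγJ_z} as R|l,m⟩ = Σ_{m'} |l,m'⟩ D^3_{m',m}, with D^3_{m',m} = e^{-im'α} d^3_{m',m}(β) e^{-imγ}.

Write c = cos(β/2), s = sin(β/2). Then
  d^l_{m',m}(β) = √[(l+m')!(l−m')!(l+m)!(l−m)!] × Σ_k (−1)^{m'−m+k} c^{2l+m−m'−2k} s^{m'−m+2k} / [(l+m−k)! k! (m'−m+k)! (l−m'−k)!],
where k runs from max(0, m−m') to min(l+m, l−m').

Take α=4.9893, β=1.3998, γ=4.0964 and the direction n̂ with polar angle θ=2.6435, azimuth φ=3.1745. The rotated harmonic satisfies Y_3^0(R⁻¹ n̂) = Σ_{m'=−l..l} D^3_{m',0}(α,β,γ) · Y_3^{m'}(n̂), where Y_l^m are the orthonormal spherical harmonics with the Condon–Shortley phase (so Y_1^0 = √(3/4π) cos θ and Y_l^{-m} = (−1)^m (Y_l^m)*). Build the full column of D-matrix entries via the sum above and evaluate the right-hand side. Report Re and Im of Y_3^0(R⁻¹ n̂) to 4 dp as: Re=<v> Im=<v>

Re=0.2607 Im=0.0000

Need the full column D^3_{m',0} for m'=−3..3 at α=4.9893, β=1.3998, γ=4.0964.
cos(β/2)=0.764907, sin(β/2)=0.644141
d^3_{-3,0}: single k=3 term ⇒ +0.534913;  D = -0.394994+0.360711i
d^3_{-2,0}: k∈[2..3] ⇒ +0.777958 -0.551698 = +0.226260;  D = -0.192439-0.119000i
d^3_{-1,0}: k∈[1..3] ⇒ +0.584270 -1.243026 +0.293836 = -0.364921;  D = -0.099764+0.351019i
d^3_{0,0}: k∈[0..3] ⇒ +0.200286 -1.278316 +0.906533 -0.071431 = -0.242928;  D = -0.242928+0.000000i
d^3_{1,0}: k∈[0..2] ⇒ -0.584270 +1.243026 -0.293836 = +0.364921;  D = +0.099764+0.351019i
d^3_{2,0}: k∈[0..1] ⇒ +0.777958 -0.551698 = +0.226260;  D = -0.192439+0.119000i
d^3_{3,0}: single k=0 term ⇒ -0.534913;  D = +0.394994+0.360711i
Y_3^{m'}(θ=2.6435,φ=3.1745) and Σ D·Y over m':
  (-0.3950+0.3607i)·(-0.0453+0.0045i)  (-0.1924-0.1190i)·(-0.2045+0.0135i)  (-0.0998+0.3510i)·(-0.4412+0.0145i)  (-0.2429+0.0000i)·(-0.2815+0.0000i)  (+0.0998+0.3510i)·(+0.4412+0.0145i)  (-0.1924+0.1190i)·(-0.2045-0.0135i)  (+0.3950+0.3607i)·(+0.0453+0.0045i)
Y_3^0(R⁻¹ n̂) = +0.260658+0.000000i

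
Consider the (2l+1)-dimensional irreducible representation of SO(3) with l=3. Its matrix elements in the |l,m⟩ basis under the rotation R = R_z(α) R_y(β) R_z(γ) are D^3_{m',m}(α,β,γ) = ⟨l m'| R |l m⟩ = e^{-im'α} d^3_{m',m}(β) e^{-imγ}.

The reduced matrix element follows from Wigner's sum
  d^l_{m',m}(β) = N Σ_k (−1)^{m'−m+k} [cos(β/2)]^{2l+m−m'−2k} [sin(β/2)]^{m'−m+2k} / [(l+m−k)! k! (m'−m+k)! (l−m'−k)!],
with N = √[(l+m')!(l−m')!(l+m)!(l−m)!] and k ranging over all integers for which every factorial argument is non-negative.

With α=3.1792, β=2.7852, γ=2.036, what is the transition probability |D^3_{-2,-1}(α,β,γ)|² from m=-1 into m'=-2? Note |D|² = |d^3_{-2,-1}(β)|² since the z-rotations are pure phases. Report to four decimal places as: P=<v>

P=0.0011

Split into d^3_{-2,-1}(β=2.7852) × two z-phases.
With c≡cos(β/2)=0.177255 and s≡sin(β/2)=0.984165, N=[1·120·2·24]^{1/2}=75.894664
Admissible k: 1..2 (factorial args all ≥0)
  k=1: (−1)^0·75.8947/(24)·0.1773^5·0.9842^1 = +0.000545
  k=2: (−1)^1·75.8947/(12)·0.1773^3·0.9842^3 = -0.033576
d^3_{-2,-1}(2.7852) = +0.000545 -0.033576 = -0.033031
|D^3_{-2,-1}|² = |d^3_{-2,-1}(β)|² = (-0.033031)² = 0.001091 (the z-rotation phases have unit modulus)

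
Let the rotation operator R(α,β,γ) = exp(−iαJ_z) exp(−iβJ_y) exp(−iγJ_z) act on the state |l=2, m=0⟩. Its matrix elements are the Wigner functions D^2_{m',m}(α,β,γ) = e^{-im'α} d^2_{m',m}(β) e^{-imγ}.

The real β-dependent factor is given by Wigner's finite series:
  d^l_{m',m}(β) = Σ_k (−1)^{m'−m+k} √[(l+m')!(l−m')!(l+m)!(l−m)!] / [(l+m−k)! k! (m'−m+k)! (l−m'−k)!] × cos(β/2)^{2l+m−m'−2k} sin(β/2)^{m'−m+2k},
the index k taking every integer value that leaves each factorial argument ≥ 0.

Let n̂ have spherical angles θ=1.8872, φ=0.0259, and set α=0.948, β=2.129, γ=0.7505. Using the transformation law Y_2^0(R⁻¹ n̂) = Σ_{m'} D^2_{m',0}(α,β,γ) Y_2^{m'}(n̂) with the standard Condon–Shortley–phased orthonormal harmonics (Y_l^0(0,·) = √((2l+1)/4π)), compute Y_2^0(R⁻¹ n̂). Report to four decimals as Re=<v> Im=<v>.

Need the full column D^2_{m',0} for m'=−2..2 at α=0.948, β=2.129, γ=0.7505.
cos(β/2)=0.484942, sin(β/2)=0.874547
d^2_{-2,0}: single k=2 term ⇒ +0.440575;  D = -0.140765+0.417483i
d^2_{-1,0}: k∈[1..2] ⇒ +0.244302 -0.794536 = -0.550235;  D = -0.320957-0.446928i
d^2_{0,0}: k∈[0..2] ⇒ +0.055304 -0.719457 +0.584968 = -0.079185;  D = -0.079185+0.000000i
d^2_{1,0}: k∈[0..1] ⇒ -0.244302 +0.794536 = +0.550235;  D = +0.320957-0.446928i
d^2_{2,0}: single k=0 term ⇒ +0.440575;  D = -0.140765-0.417483i
Y_2^{m'}(θ=1.8872,φ=0.0259) and Σ D·Y over m':
  (-0.1408+0.4175i)·(+0.3484-0.0181i)  (-0.3210-0.4469i)·(-0.2284+0.0059i)  (-0.0792+0.0000i)·(-0.2238+0.0000i)  (+0.3210-0.4469i)·(+0.2284+0.0059i)  (-0.1408-0.4175i)·(+0.3484+0.0181i)
Y_2^0(R⁻¹ n̂) = +0.086598-0.000000i

Re=0.0866 Im=0.0000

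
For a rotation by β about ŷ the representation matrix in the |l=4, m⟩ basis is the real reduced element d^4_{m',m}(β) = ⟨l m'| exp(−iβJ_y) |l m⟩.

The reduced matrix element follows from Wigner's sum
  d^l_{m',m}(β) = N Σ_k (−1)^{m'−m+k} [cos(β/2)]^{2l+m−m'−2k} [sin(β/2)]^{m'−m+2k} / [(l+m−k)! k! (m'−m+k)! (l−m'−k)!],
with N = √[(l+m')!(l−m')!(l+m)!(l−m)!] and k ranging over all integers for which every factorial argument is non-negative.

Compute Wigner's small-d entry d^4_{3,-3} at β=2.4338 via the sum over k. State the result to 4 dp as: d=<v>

d=-0.0267

d^4_{3,-3}(β=2.4338) via Wigner's sum:
Half-angle: c=0.346555, s=0.938030. N=√(5040·1·1·5040)=5040.000000
The bounds max(0,m−m')=0 and min(l+m,l−m')=1 give 2 terms
  k=0: (−1)^6·5040.0000/(720)·0.3466^2·0.9380^6 = +0.572720
  k=1: (−1)^7·5040.0000/(5040)·0.3466^0·0.9380^8 = -0.599421
d^4_{3,-3}(2.4338) = +0.572720 -0.599421 = -0.026701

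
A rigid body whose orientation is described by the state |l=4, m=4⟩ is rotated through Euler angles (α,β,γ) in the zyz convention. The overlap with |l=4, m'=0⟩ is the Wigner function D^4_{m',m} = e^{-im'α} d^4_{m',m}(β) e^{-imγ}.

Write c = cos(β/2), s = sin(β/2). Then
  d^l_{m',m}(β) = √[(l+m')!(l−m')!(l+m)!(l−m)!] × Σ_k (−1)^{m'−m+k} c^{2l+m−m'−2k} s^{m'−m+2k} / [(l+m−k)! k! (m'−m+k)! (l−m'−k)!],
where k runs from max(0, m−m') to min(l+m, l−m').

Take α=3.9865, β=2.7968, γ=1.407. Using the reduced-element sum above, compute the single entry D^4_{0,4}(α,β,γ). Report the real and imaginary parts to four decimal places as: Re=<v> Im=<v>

First d^4_{0,4}(β=2.7968), then the phase factors e^{-i(0)α} and e^{-i(4)γ}:
Half-angle: c=0.171544, s=0.985177. N=√(24·24·40320·1)=4819.161753
Admissible k: 4..4 (factorial args all ≥0)
  k=4: (−1)^0·4819.1618/(576)·0.1715^4·0.9852^4 = +0.006825
d^4_{0,4}(2.7968) = +0.006825
Phases: e^{-i·(0)·3.9865}=+1.000000+0.000000i, e^{-i·(4)·1.407}=+0.792935+0.609306i ⇒ D=+0.005412+0.004159i

Re=0.0054 Im=0.0042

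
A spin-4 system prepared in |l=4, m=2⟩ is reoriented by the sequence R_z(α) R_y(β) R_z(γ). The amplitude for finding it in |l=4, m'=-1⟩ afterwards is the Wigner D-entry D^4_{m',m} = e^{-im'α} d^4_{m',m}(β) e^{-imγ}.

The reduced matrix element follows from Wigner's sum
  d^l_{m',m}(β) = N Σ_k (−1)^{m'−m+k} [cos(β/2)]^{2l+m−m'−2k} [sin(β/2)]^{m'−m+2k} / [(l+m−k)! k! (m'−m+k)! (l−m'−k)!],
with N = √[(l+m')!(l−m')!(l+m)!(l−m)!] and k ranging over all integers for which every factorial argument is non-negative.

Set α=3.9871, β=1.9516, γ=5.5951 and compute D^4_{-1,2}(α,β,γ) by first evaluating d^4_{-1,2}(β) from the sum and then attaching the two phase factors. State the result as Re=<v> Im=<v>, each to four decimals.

Re=-0.2275 Im=0.2987

D^4_{-1,2}(3.9871,1.9516,5.5951) = e^{-i·-1·3.9871}·d^4_{-1,2}(1.9516)·e^{-i·2·5.5951}. Compute d first:
With c≡cos(β/2)=0.560506 and s≡sin(β/2)=0.828151, N=[6·120·720·2]^{1/2}=1018.233765
k∈{3,4,5} keeps every argument non-negative
  k=3: (−1)^0·1018.2338/(72)·0.5605^5·0.8282^3 = +0.444368
  k=4: (−1)^1·1018.2338/(48)·0.5605^3·0.8282^5 = -1.455100
  k=5: (−1)^2·1018.2338/(240)·0.5605^1·0.8282^7 = +0.635304
d^4_{-1,2}(1.9516) = +0.444368 -1.455100 +0.635304 = -0.375428
Phases: e^{-i·(-1)·3.9871}=-0.663352-0.748308i, e^{-i·(2)·5.5951}=+0.193399+0.981120i ⇒ D=-0.227467+0.298672i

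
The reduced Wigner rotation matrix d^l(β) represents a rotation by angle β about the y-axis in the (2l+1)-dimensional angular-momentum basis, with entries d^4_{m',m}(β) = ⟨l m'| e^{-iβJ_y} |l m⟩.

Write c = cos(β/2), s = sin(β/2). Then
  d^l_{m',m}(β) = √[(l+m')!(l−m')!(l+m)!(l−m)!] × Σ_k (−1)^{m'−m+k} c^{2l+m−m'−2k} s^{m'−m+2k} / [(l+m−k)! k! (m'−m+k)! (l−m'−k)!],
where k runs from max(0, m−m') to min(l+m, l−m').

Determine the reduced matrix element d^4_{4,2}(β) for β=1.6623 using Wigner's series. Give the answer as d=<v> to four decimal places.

d^4_{4,2}(β=1.6623) via Wigner's sum:
c=cos(1.6623/2)=0.674027, s=sin(1.6623/2)=0.738707; N=√[40320·1·720·2]=7619.763776
k∈{0} keeps every argument non-negative
  k=0: (−1)^2·7619.7638/(1440)·0.6740^6·0.7387^2 = +0.270761
d^4_{4,2}(1.6623) = +0.270761

d=0.2708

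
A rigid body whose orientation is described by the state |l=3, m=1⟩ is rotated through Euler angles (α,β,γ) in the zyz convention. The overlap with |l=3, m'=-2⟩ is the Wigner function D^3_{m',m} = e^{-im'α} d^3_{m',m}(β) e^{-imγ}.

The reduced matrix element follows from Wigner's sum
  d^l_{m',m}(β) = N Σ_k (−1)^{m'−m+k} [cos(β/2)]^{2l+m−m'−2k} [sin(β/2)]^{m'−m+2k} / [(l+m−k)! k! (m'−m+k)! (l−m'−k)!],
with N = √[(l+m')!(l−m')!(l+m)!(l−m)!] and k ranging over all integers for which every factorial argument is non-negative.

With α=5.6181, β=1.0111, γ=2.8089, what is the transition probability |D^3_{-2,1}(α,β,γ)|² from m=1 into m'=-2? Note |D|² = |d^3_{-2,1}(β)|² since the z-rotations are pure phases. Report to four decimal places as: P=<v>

P=0.1660

D^3_{-2,1}(5.6181,1.0111,2.8089) = e^{-i·-2·5.6181}·d^3_{-2,1}(1.0111)·e^{-i·1·2.8089}. Compute d first:
Half-angle: c=0.874908, s=0.484289. N=√(1·120·24·2)=75.894664
Admissible k: 3..4 (factorial args all ≥0)
  k=3: (−1)^0·75.8947/(12)·0.8749^3·0.4843^3 = +0.481095
  k=4: (−1)^1·75.8947/(24)·0.8749^1·0.4843^5 = -0.073703
d^3_{-2,1}(1.0111) = +0.481095 -0.073703 = +0.407392
|D^3_{-2,1}|² = |d^3_{-2,1}(β)|² = (+0.407392)² = 0.165968 (the z-rotation phases have unit modulus)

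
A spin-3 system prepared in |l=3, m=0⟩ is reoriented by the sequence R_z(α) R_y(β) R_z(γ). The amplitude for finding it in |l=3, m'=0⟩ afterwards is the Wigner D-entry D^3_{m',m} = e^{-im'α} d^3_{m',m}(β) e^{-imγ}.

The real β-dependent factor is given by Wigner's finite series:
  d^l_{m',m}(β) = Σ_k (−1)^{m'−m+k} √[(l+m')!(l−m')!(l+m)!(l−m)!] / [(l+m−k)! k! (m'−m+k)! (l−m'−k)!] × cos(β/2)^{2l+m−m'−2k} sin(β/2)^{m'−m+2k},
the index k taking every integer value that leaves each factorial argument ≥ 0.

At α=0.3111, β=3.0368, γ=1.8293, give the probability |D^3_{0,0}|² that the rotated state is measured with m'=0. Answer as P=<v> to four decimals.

D^3_{0,0}(0.3111,3.0368,1.8293) = e^{-i·0·0.3111}·d^3_{0,0}(3.0368)·e^{-i·0·1.8293}. Compute d first:
With c≡cos(β/2)=0.052372 and s≡sin(β/2)=0.998628, N=[6·6·6·6]^{1/2}=36.000000
Admissible k: 0..3 (factorial args all ≥0)
  k=0: (−1)^0·36.0000/(36)·0.0524^6·0.9986^0 = +0.000000
  k=1: (−1)^1·36.0000/(4)·0.0524^4·0.9986^2 = -0.000068
  k=2: (−1)^2·36.0000/(4)·0.0524^2·0.9986^4 = +0.024551
  k=3: (−1)^3·36.0000/(36)·0.0524^0·0.9986^6 = -0.991794
d^3_{0,0}(3.0368) = +0.000000 -0.000068 +0.024551 -0.991794 = -0.967311
|D^3_{0,0}|² = |d^3_{0,0}(β)|² = (-0.967311)² = 0.935690 (the z-rotation phases have unit modulus)

P=0.9357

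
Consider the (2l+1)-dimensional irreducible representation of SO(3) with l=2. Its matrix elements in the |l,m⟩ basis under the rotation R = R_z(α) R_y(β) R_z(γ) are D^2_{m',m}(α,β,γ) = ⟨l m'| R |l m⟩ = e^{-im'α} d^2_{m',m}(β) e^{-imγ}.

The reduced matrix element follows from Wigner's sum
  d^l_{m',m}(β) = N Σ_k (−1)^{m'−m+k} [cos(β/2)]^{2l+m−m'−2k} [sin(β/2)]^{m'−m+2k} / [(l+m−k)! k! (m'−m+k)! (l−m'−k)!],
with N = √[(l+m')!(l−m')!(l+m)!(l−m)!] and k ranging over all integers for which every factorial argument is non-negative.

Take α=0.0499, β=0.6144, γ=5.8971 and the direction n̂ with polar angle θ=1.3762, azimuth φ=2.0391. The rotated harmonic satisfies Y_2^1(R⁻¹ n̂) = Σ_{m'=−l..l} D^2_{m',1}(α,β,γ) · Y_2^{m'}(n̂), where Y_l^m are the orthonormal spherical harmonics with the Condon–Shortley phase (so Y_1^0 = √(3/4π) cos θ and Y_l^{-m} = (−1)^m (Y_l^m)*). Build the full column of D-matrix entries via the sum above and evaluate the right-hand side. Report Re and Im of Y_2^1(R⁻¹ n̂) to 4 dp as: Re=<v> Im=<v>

Need the full column D^2_{m',1} for m'=−2..2 at α=0.0499, β=0.6144, γ=5.8971.
cos(β/2)=0.953184, sin(β/2)=0.302391
d^2_{-2,1}: single k=3 term ⇒ +0.052712;  D = +0.046612+0.024616i
d^2_{-1,1}: k∈[2..3] ⇒ +0.249237 -0.008361 = +0.240876;  D = +0.218343+0.101723i
d^2_{0,1}: k∈[1..2] ⇒ +0.641467 -0.064559 = +0.576908;  D = +0.534442+0.217243i
d^2_{1,1}: k∈[0..1] ⇒ +0.825481 -0.249237 = +0.576244;  D = +0.543986+0.190096i
d^2_{2,1}: single k=0 term ⇒ -0.523756;  D = -0.502439-0.147904i
Y_2^{m'}(θ=1.3762,φ=2.0391) and Σ D·Y over m':
  (+0.0466+0.0246i)·(-0.2203+0.2995i)  (+0.2183+0.1017i)·(-0.0662-0.1308i)  (+0.5344+0.2172i)·(-0.2800+0.0000i)  (+0.5440+0.1901i)·(+0.0662-0.1308i)  (-0.5024-0.1479i)·(-0.2203-0.2995i)
Y_2^1(R⁻¹ n̂) = -0.041188+0.036931i

Re=-0.0412 Im=0.0369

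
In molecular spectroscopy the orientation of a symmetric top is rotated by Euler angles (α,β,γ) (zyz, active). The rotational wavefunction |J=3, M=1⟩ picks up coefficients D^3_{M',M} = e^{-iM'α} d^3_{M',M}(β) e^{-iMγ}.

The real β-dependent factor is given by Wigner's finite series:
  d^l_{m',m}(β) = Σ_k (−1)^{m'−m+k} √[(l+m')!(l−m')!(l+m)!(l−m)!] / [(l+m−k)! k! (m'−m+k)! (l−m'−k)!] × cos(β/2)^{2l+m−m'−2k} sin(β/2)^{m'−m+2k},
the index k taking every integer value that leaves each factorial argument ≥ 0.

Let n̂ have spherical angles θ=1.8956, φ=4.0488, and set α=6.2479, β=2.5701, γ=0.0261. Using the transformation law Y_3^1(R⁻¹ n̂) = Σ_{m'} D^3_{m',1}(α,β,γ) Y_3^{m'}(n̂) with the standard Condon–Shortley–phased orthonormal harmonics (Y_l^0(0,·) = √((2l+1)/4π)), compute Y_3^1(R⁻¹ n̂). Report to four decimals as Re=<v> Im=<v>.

Need the full column D^3_{m',1} for m'=−3..3 at α=6.2479, β=2.5701, γ=0.0261.
cos(β/2)=0.281874, sin(β/2)=0.959452
d^3_{-3,1}: single k=4 term ⇒ +0.260763;  D = +0.258496-0.034310i
d^3_{-2,1}: k∈[3..4] ⇒ +0.125101 -0.724719 = -0.599618;  D = -0.596818+0.057875i
d^3_{-1,1}: k∈[2..4] ⇒ +0.034867 -0.538631 +0.780078 = +0.276315;  D = +0.275795-0.016951i
d^3_{0,1}: k∈[1..3] ⇒ +0.005914 -0.205563 +0.793890 = +0.594241;  D = +0.594039-0.015508i
d^3_{1,1}: k∈[0..2] ⇒ +0.000502 -0.046489 +0.403973 = +0.357985;  D = +0.357970+0.003288i
d^3_{2,1}: k∈[0..1] ⇒ -0.005399 +0.125101 = +0.119703;  D = +0.119584+0.005321i
d^3_{3,1}: single k=0 term ⇒ +0.022507;  D = +0.022435+0.001793i
Y_3^{m'}(θ=1.8956,φ=4.0488) and Σ D·Y over m':
  (+0.2585-0.0343i)·(+0.3243+0.1448i)  (-0.5968+0.0579i)·(+0.0707+0.2843i)  (+0.2758-0.0170i)·(+0.0926-0.1184i)  (+0.5940-0.0155i)·(+0.2966+0.0000i)  (+0.3580+0.0033i)·(-0.0926-0.1184i)  (+0.1196+0.0053i)·(+0.0707-0.2843i)  (+0.0224+0.0018i)·(-0.3243+0.1448i)
Y_3^1(R⁻¹ n̂) = +0.199580-0.251745i

Re=0.1996 Im=-0.2517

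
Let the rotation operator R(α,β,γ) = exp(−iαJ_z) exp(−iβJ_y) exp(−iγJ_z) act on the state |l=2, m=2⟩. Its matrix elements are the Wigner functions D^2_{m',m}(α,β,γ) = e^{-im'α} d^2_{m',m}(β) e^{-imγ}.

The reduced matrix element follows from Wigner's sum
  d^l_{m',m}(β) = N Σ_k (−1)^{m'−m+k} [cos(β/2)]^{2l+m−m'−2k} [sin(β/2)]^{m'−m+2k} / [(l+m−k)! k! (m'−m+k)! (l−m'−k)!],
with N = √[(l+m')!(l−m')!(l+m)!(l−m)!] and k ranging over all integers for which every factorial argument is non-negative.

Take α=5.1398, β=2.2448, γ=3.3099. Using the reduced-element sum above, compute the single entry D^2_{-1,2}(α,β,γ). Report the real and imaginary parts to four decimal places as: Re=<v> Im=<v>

Re=0.0575 Im=-0.6319

First d^2_{-1,2}(β=2.2448), then the phase factors e^{-i(-1)α} and e^{-i(2)γ}:
Half-angle: c=0.433521, s=0.901143. N=√(1·6·24·1)=12.000000
k∈{3} keeps every argument non-negative
  k=3: (−1)^0·12.0000/(6)·0.4335^1·0.9011^3 = +0.634486
d^2_{-1,2}(2.2448) = +0.634486
Attach z-rotation phases: D = e^{-i(-1)(5.1398)}·(+0.634486)·e^{-i(2)(3.3099)} = +0.057530-0.631872i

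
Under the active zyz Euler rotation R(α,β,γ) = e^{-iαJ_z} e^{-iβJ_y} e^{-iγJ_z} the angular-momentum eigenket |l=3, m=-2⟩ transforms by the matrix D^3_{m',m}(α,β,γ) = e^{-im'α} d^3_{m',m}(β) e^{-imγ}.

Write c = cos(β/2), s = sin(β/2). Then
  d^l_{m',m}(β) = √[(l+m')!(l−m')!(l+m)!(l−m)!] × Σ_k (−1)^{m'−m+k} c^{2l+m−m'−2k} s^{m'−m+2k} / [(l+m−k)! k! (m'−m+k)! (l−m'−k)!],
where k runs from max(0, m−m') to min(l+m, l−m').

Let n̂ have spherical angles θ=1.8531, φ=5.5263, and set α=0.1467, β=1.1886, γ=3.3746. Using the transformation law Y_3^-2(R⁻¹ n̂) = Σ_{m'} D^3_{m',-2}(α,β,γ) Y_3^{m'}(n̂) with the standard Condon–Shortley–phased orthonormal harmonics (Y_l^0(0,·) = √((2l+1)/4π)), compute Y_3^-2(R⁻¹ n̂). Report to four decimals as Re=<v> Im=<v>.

Need the full column D^3_{m',-2} for m'=−3..3 at α=0.1467, β=1.1886, γ=3.3746.
cos(β/2)=0.828541, sin(β/2)=0.559929
d^3_{-3,-2}: single k=1 term ⇒ +0.535522;  D = +0.330315+0.421517i
d^3_{-2,-2}: k∈[0..1] ⇒ +0.323506 -0.738739 = -0.415233;  D = -0.301143-0.285886i
d^3_{-1,-2}: k∈[0..1] ⇒ -0.691356 +0.631495 = -0.059861;  D = -0.048972-0.034426i
d^3_{0,-2}: k∈[0..1] ⇒ +0.809248 -0.369590 = +0.439658;  D = +0.392776+0.197552i
d^3_{1,-2}: k∈[0..1] ⇒ -0.631495 +0.144204 = -0.487291;  D = -0.462659-0.152968i
d^3_{2,-2}: k∈[0..1] ⇒ +0.337388 -0.030817 = +0.306570;  D = +0.302014+0.052656i
d^3_{3,-2}: single k=0 term ⇒ -0.111700;  D = -0.111663-0.002894i
Y_3^{m'}(θ=1.8531,φ=5.5263) and Σ D·Y over m':
  (+0.3303+0.4215i)·(-0.2381+0.2827i)  (-0.3011-0.2859i)·(-0.0150-0.2622i)  (-0.0490-0.0344i)·(-0.1381-0.1304i)  (+0.3928+0.1976i)·(+0.2715+0.0000i)  (-0.4627-0.1530i)·(+0.1381-0.1304i)  (+0.3020+0.0527i)·(-0.0150+0.2622i)  (-0.1117-0.0029i)·(+0.2381+0.2827i)
Y_3^-2(R⁻¹ n̂) = -0.287269+0.226408i

Re=-0.2873 Im=0.2264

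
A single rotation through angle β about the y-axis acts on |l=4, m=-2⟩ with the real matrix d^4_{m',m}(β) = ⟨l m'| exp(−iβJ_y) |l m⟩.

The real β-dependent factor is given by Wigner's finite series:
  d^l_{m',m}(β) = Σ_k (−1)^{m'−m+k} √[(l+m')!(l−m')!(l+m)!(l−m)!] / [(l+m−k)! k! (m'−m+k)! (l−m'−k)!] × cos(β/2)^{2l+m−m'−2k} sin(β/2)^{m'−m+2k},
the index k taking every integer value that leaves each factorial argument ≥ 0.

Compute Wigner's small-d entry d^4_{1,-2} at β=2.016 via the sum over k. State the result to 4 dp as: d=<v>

d=0.3237

d^4_{1,-2}(β=2.016) via Wigner's sum:
Half-angle: c=0.533553, s=0.845766. N=√(120·6·2·720)=1018.233765
The bounds max(0,m−m')=0 and min(l+m,l−m')=2 give 3 terms
  k=0: (−1)^3·1018.2338/(72)·0.5336^5·0.8458^3 = -0.369961
  k=1: (−1)^4·1018.2338/(48)·0.5336^3·0.8458^5 = +1.394415
  k=2: (−1)^5·1018.2338/(240)·0.5336^1·0.8458^7 = -0.700757
d^4_{1,-2}(2.016) = -0.369961 +1.394415 -0.700757 = +0.323698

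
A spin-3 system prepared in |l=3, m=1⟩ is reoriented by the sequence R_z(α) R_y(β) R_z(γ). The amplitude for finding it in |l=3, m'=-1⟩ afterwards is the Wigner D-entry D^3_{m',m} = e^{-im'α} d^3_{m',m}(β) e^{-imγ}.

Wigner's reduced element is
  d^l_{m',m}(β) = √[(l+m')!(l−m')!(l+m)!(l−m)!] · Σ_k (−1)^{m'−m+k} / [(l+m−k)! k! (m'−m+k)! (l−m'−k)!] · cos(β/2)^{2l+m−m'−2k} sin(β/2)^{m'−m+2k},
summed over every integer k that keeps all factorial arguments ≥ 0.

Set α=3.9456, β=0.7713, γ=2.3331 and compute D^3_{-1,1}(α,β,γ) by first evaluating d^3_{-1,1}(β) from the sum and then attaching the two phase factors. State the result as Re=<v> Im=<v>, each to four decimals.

Re=-0.0205 Im=0.4906

Split into d^3_{-1,1}(β=0.7713) × two z-phases.
Half-angle: c=0.926554, s=0.376161. N=√(2·24·24·2)=48.000000
k∈{2,3,4} keeps every argument non-negative
  k=2: (−1)^0·48.0000/(8)·0.9266^4·0.3762^2 = +0.625724
  k=3: (−1)^1·48.0000/(6)·0.9266^2·0.3762^4 = -0.137508
  k=4: (−1)^2·48.0000/(48)·0.9266^0·0.3762^6 = +0.002833
d^3_{-1,1}(0.7713) = +0.625724 -0.137508 +0.002833 = +0.491049
D = (-0.693826-0.720142i)·(+0.491049)·(-0.690589-0.723247i) = -0.020473+0.490622i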